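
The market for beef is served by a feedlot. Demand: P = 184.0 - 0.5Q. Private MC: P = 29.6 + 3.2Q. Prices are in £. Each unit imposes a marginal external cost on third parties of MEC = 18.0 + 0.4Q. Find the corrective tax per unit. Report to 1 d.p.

tax = £31.3 per unit

Social marginal cost = private MC + MEC = 47.6 + 3.6Q.
Set SMC = demand: 47.6 + 3.6Q = 184.0 - 0.5Q → Q* = 33.2683.
The Pigouvian tax equals MEC at Q*: 18.0 + 0.4×33.2683 = 31.3073.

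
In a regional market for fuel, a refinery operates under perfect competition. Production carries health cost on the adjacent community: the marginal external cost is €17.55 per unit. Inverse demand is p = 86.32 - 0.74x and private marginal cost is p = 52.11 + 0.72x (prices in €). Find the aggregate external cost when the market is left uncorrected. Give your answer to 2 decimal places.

Market equilibrium (private): 52.11 + 0.72x = 86.32 - 0.74x → x_m = 23.4315.
Total external cost = MEC × x_m = 17.55 × 23.4315 = 411.2228.

€411.22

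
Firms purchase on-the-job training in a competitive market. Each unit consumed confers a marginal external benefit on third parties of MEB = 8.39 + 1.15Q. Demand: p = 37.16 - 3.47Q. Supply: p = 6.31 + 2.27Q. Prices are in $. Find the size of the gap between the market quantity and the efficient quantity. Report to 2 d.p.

Market equilibrium (private): 6.31 + 2.27Q = 37.16 - 3.47Q → Q_m = 5.3746.
Social marginal benefit = demand + MEB = 45.55 - 2.32Q.
Set SMB = MC: 45.55 - 2.32Q = 6.31 + 2.27Q → Q* = 8.5490.
Gap = |5.3746 − 8.5490| = 3.1744.

3.17 units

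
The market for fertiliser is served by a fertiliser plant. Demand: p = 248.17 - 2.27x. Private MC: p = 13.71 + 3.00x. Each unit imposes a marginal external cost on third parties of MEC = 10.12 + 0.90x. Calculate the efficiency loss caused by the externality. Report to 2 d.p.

Market equilibrium (private): 13.71 + 3.00x = 248.17 - 2.27x → x_m = 44.4896.
Social marginal cost = private MC + MEC = 23.83 + 3.90x.
Set SMC = demand: 23.83 + 3.90x = 248.17 - 2.27x → x* = 36.3598.
The loss is the area between SMC and demand from x* to x_m; with linear curves that's a triangle of height MEC(x_m).
DWL = ½ × 8.1298 × 50.1606 = 203.8978.

DWL = 203.90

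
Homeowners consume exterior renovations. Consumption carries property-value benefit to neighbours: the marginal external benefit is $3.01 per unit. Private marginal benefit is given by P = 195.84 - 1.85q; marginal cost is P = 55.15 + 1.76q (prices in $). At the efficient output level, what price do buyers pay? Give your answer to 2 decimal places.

P = $122.20

Social marginal benefit = demand + MEB = 198.85 - 1.85q.
Set SMB = MC: 198.85 - 1.85q = 55.15 + 1.76q → q* = 39.8061.
Consumer price on the demand curve at q*: 195.84 − 1.85×39.8061 = 122.1987.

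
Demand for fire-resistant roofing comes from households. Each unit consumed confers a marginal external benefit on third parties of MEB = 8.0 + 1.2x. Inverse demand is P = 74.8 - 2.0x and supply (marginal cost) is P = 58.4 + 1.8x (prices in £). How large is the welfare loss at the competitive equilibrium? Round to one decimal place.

DWL = £33.4

Market equilibrium (private): 58.4 + 1.8x = 74.8 - 2.0x → x_m = 4.3158.
Social marginal benefit = demand + MEB = 82.8 - 0.8x.
Set SMB = MC: 82.8 - 0.8x = 58.4 + 1.8x → x* = 9.3846.
Between x* and x_m the wedge SMB − MC runs linearly from 0 to MEB(x_m), so the loss is a triangle.
DWL = ½ × 5.0688 × 13.1789 = 33.4006.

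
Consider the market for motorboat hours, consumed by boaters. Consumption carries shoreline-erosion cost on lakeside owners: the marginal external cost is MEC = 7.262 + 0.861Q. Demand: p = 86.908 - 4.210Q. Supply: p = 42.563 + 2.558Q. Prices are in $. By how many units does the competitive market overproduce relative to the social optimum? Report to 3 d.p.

Market equilibrium (private): 42.563 + 2.558Q = 86.908 - 4.210Q → Q_m = 6.5522.
Social marginal benefit = demand − MEC = 79.646 - 5.071Q.
Set SMB = MC: 79.646 - 5.071Q = 42.563 + 2.558Q → Q* = 4.8608.
Gap = |6.5522 − 4.8608| = 1.6914.

1.691 units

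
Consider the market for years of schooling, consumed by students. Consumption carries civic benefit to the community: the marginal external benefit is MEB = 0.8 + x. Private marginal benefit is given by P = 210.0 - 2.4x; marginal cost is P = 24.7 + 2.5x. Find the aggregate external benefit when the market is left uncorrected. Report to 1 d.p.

745.3

Market equilibrium (private): 24.7 + 2.5x = 210.0 - 2.4x → x_m = 37.8163.
Total external benefit = ∫₀^{x_m} (0.8 + 1.0x) dx = 0.8×37.8163 + ½×1.0×37.8163² = 745.2893.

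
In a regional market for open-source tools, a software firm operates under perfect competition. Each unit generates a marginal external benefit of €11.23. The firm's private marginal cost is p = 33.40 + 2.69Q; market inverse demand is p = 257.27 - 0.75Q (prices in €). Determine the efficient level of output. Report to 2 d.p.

Q* = 68.34

Social marginal cost = private MC − MEB = 22.17 + 2.69Q.
Set SMC = demand: 22.17 + 2.69Q = 257.27 - 0.75Q → Q* = 68.3430.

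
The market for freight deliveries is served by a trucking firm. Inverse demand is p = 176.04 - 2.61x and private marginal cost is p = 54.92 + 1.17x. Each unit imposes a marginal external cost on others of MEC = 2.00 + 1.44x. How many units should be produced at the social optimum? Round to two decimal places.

Social marginal cost = private MC + MEC = 56.92 + 2.61x.
Set SMC = demand: 56.92 + 2.61x = 176.04 - 2.61x → x* = 22.8199.

x* = 22.82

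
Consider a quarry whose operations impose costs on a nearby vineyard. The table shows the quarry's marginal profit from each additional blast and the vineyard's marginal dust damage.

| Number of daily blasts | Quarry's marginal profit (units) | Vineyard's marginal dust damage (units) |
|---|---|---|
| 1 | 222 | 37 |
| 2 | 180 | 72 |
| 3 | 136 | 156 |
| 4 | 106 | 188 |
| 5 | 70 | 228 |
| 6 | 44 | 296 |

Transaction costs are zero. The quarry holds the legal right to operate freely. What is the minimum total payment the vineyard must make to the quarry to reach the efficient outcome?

356

Left alone the quarry would choose level 6 (marginal profit stays positive).
Efficient level: k* = 2 (marginal profit ≥ marginal dust damage through 2).
The vineyard must at least cover the quarry's forgone profit from cutting 6→2: 136 + 106 + 70 + 44 = 356.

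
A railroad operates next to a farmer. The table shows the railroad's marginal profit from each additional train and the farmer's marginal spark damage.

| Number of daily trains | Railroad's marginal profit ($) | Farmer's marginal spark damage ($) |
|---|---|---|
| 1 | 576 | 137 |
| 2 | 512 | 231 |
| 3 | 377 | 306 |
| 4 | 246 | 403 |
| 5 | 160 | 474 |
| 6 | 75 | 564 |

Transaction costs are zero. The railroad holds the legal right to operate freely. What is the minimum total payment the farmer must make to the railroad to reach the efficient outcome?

Left alone the railroad would choose level 6 (marginal profit stays positive).
Efficient level: k* = 3 (marginal profit ≥ marginal spark damage through 3).
The farmer must at least cover the railroad's forgone profit from cutting 6→3: 246 + 160 + 75 = 481.

$481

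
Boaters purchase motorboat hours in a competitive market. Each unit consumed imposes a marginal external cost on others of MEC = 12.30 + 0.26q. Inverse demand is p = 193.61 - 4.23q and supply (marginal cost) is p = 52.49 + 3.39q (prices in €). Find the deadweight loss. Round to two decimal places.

Market equilibrium (private): 52.49 + 3.39q = 193.61 - 4.23q → q_m = 18.5197.
Social marginal benefit = demand − MEC = 181.31 - 4.49q.
Set SMB = MC: 181.31 - 4.49q = 52.49 + 3.39q → q* = 16.3477.
Height of the DWL triangle at q_m is MC(q_m) − SMB(q_m) = MEC(q_m) = 17.1151.
DWL = ½ × 2.1720 × 17.1151 = 18.5870.

DWL = €18.59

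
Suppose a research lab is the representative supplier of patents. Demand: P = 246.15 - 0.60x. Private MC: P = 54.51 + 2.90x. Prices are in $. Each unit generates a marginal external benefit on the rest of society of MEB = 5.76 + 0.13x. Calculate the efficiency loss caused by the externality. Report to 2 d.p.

DWL = $24.61

Market equilibrium (private): 54.51 + 2.90x = 246.15 - 0.60x → x_m = 54.7543.
Social marginal cost = private MC − MEB = 48.75 + 2.77x.
Set SMC = demand: 48.75 + 2.77x = 246.15 - 0.60x → x* = 58.5757.
The welfare-loss triangle has base |x_m − x*| and height MEB(x_m) (the vertical gap between SMC and demand is zero at x* and MEB at x_m).
DWL = ½ × 3.8214 × 12.8781 = 24.6062.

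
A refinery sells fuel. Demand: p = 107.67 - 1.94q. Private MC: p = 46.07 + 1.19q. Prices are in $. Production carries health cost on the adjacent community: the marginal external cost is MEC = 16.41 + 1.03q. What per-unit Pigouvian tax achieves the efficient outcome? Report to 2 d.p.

tax = $27.60 per unit

Social marginal cost = private MC + MEC = 62.48 + 2.22q.
Set SMC = demand: 62.48 + 2.22q = 107.67 - 1.94q → q* = 10.8630.
The Pigouvian tax equals MEC at q*: 16.41 + 1.03×10.8630 = 27.5989.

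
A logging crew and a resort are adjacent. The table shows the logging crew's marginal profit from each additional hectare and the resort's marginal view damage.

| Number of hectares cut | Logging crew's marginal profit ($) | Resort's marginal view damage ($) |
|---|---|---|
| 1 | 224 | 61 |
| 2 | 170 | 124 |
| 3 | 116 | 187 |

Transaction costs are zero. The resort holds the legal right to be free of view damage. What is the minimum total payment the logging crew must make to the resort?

Efficient level: marginal profit ≥ marginal view damage through level 2, so k* = 2.
With the resort holding the right, the logging crew must at least compensate total damage at k*: 61 + 124 = 185.

$185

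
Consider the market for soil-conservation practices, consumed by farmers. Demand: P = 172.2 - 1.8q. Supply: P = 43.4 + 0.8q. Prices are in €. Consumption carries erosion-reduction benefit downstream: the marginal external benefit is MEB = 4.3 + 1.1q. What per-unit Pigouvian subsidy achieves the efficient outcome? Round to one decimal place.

subsidy = €101.9 per unit

Social marginal benefit = demand + MEB = 176.5 - 0.7q.
Set SMB = MC: 176.5 - 0.7q = 43.4 + 0.8q → q* = 88.7333.
The Pigouvian subsidy equals MEB at q*: 4.3 + 1.1×88.7333 = 101.9066.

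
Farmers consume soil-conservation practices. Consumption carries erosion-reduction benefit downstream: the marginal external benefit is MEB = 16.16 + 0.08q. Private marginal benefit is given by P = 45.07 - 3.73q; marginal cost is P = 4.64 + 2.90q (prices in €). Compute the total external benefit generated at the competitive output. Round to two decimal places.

€100.03

Market equilibrium (private): 4.64 + 2.90q = 45.07 - 3.73q → q_m = 6.0980.
Total external benefit = ∫₀^{q_m} (16.16 + 0.08q) dq = 16.16×6.0980 + ½×0.08×6.0980² = 100.0311.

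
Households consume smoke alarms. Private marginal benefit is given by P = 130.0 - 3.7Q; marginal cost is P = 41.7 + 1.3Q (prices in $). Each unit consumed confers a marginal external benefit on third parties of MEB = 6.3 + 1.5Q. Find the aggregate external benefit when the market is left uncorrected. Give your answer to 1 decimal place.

$345.2

Market equilibrium (private): 41.7 + 1.3Q = 130.0 - 3.7Q → Q_m = 17.6600.
Total external benefit = ∫₀^{Q_m} (6.3 + 1.5Q) dQ = 6.3×17.6600 + ½×1.5×17.6600² = 345.1647.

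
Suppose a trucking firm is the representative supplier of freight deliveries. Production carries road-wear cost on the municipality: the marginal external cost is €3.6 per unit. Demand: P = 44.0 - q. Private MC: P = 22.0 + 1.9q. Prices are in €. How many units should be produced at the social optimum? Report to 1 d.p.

Social marginal cost = private MC + MEC = 25.6 + 1.9q.
Set SMC = demand: 25.6 + 1.9q = 44.0 - q → q* = 6.3448.

q* = 6.3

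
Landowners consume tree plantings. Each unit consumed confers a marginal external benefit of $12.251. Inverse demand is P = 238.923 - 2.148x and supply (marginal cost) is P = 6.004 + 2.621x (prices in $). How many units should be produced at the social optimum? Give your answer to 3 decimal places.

Social marginal benefit = demand + MEB = 251.174 - 2.148x.
Set SMB = MC: 251.174 - 2.148x = 6.004 + 2.621x → x* = 51.4091.

x* = 51.409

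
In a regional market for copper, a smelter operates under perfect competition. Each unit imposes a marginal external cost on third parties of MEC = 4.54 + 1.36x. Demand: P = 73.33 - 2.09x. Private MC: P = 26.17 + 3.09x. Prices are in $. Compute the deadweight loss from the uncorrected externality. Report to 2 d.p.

DWL = $21.89

Market equilibrium (private): 26.17 + 3.09x = 73.33 - 2.09x → x_m = 9.1042.
Social marginal cost = private MC + MEC = 30.71 + 4.45x.
Set SMC = demand: 30.71 + 4.45x = 73.33 - 2.09x → x* = 6.5168.
The welfare-loss triangle has base |x_m − x*| and height MEC(x_m) (the vertical gap between SMC and demand is zero at x* and MEC at x_m).
DWL = ½ × 2.5874 × 16.9218 = 21.8917.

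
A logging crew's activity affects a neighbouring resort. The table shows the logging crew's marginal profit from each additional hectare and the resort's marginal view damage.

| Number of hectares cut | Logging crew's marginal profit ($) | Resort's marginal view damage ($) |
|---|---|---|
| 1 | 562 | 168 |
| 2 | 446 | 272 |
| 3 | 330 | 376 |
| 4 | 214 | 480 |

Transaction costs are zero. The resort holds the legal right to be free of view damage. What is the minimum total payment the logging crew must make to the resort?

Efficient level: marginal profit ≥ marginal view damage through level 2, so k* = 2.
With the resort holding the right, the logging crew must at least compensate total damage at k*: 168 + 272 = 440.

$440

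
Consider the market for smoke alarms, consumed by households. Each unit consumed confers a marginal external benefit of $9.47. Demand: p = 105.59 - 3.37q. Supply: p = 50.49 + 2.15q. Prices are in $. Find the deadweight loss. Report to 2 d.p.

Market equilibrium (private): 50.49 + 2.15q = 105.59 - 3.37q → q_m = 9.9819.
Social marginal benefit = demand + MEB = 115.06 - 3.37q.
Set SMB = MC: 115.06 - 3.37q = 50.49 + 2.15q → q* = 11.6975.
The loss is the area between SMB and MC from q* to q_m; with linear curves that's a triangle of height MEB(q_m).
DWL = ½ × 1.7156 × 9.4700 = 8.1234.

DWL = $8.12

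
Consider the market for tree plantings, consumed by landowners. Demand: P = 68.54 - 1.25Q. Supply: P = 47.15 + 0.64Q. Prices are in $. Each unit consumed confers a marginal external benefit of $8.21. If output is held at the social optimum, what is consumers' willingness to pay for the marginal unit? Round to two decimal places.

P = $48.96

Social marginal benefit = demand + MEB = 76.75 - 1.25Q.
Set SMB = MC: 76.75 - 1.25Q = 47.15 + 0.64Q → Q* = 15.6614.
Consumer price on the demand curve at Q*: 68.54 − 1.25×15.6614 = 48.9633.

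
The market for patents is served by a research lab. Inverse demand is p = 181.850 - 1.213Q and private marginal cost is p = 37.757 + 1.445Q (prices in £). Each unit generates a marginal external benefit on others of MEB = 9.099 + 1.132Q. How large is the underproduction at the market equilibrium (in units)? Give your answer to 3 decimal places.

Market equilibrium (private): 37.757 + 1.445Q = 181.850 - 1.213Q → Q_m = 54.2111.
Social marginal cost = private MC − MEB = 28.658 + 0.313Q.
Set SMC = demand: 28.658 + 0.313Q = 181.850 - 1.213Q → Q* = 100.3879.
Gap = |54.2111 − 100.3879| = 46.1768.

46.177 units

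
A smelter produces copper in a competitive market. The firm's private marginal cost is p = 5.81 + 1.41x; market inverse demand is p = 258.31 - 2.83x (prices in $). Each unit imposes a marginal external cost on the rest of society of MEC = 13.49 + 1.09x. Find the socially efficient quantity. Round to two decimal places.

x* = 44.84

Social marginal cost = private MC + MEC = 19.30 + 2.50x.
Set SMC = demand: 19.30 + 2.50x = 258.31 - 2.83x → x* = 44.8424.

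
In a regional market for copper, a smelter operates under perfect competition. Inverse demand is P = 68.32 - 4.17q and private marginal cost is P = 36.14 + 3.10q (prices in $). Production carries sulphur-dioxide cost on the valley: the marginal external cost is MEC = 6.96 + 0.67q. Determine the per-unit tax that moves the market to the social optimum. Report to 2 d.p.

Social marginal cost = private MC + MEC = 43.10 + 3.77q.
Set SMC = demand: 43.10 + 3.77q = 68.32 - 4.17q → q* = 3.1763.
The Pigouvian tax equals MEC at q*: 6.96 + 0.67×3.1763 = 9.0881.

tax = $9.09 per unit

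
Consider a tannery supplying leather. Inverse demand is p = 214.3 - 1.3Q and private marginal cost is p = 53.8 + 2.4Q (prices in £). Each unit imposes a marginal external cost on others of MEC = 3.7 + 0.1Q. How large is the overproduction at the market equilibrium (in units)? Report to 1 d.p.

Market equilibrium (private): 53.8 + 2.4Q = 214.3 - 1.3Q → Q_m = 43.3784.
Social marginal cost = private MC + MEC = 57.5 + 2.5Q.
Set SMC = demand: 57.5 + 2.5Q = 214.3 - 1.3Q → Q* = 41.2632.
Gap = |43.3784 − 41.2632| = 2.1152.

2.1 units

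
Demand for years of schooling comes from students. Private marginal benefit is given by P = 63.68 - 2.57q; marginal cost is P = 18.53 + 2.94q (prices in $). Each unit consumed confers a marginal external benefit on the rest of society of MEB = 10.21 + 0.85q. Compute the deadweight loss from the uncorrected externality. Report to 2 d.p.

Market equilibrium (private): 18.53 + 2.94q = 63.68 - 2.57q → q_m = 8.1942.
Social marginal benefit = demand + MEB = 73.89 - 1.72q.
Set SMB = MC: 73.89 - 1.72q = 18.53 + 2.94q → q* = 11.8798.
The loss is the area between SMB and MC from q* to q_m; with linear curves that's a triangle of height MEB(q_m).
DWL = ½ × 3.6856 × 17.1751 = 31.6503.

DWL = $31.65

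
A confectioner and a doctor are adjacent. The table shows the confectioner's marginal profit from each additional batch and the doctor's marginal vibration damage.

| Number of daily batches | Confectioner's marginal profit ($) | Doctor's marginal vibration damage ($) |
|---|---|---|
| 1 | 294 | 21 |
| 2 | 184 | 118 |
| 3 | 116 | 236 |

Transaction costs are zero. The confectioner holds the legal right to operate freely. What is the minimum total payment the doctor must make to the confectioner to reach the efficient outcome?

$116

Left alone the confectioner would choose level 3 (marginal profit stays positive).
Efficient level: k* = 2 (marginal profit ≥ marginal vibration damage through 2).
The doctor must at least cover the confectioner's forgone profit from cutting 3→2: 116 = 116.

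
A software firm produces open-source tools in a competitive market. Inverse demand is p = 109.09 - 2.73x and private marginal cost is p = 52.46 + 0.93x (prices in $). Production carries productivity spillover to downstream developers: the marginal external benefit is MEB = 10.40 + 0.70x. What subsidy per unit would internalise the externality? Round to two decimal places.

subsidy = $26.25 per unit

Social marginal cost = private MC − MEB = 42.06 + 0.23x.
Set SMC = demand: 42.06 + 0.23x = 109.09 - 2.73x → x* = 22.6453.
The Pigouvian subsidy equals MEB at x*: 10.40 + 0.70×22.6453 = 26.2517.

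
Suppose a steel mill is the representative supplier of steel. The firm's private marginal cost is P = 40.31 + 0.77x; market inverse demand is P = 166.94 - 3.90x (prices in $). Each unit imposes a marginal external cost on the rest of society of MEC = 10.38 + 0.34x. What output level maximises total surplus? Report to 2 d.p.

Social marginal cost = private MC + MEC = 50.69 + 1.11x.
Set SMC = demand: 50.69 + 1.11x = 166.94 - 3.90x → x* = 23.2036.

x* = 23.20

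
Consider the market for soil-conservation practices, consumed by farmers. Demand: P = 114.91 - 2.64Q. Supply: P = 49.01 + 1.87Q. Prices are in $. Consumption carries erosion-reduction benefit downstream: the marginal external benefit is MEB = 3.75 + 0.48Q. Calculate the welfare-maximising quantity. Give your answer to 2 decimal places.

Q* = 17.28

Social marginal benefit = demand + MEB = 118.66 - 2.16Q.
Set SMB = MC: 118.66 - 2.16Q = 49.01 + 1.87Q → Q* = 17.2829.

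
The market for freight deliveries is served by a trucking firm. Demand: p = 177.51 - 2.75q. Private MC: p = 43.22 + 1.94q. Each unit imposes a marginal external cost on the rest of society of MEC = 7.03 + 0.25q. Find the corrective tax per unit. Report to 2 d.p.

tax = 13.47 per unit

Social marginal cost = private MC + MEC = 50.25 + 2.19q.
Set SMC = demand: 50.25 + 2.19q = 177.51 - 2.75q → q* = 25.7611.
The Pigouvian tax equals MEC at q*: 7.03 + 0.25×25.7611 = 13.4703.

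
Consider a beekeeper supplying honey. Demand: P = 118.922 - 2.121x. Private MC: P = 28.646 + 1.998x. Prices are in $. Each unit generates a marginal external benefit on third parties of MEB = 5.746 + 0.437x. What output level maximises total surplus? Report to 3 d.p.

x* = 26.079

Social marginal cost = private MC − MEB = 22.900 + 1.561x.
Set SMC = demand: 22.900 + 1.561x = 118.922 - 2.121x → x* = 26.0788.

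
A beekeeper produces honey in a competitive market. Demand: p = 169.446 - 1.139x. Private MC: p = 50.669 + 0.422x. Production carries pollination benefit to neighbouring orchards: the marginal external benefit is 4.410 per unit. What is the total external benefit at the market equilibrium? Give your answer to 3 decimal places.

Market equilibrium (private): 50.669 + 0.422x = 169.446 - 1.139x → x_m = 76.0903.
Total external benefit = MEB × x_m = 4.410 × 76.0903 = 335.5582.

335.558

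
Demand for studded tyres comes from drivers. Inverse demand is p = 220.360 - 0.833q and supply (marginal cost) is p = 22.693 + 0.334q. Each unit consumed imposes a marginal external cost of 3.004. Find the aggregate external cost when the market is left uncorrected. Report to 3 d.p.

508.819

Market equilibrium (private): 22.693 + 0.334q = 220.360 - 0.833q → q_m = 169.3805.
Total external cost = MEC × q_m = 3.004 × 169.3805 = 508.8190.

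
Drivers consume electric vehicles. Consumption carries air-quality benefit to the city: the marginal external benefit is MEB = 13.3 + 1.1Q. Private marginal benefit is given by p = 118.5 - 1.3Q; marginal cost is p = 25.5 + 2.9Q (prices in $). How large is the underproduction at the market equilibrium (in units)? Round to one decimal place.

12.1 units

Market equilibrium (private): 25.5 + 2.9Q = 118.5 - 1.3Q → Q_m = 22.1429.
Social marginal benefit = demand + MEB = 131.8 - 0.2Q.
Set SMB = MC: 131.8 - 0.2Q = 25.5 + 2.9Q → Q* = 34.2903.
Gap = |22.1429 − 34.2903| = 12.1474.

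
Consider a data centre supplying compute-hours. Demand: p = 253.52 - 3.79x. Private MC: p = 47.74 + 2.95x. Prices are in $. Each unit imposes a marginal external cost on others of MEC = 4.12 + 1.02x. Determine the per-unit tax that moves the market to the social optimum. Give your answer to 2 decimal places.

tax = $30.63 per unit

Social marginal cost = private MC + MEC = 51.86 + 3.97x.
Set SMC = demand: 51.86 + 3.97x = 253.52 - 3.79x → x* = 25.9871.
The Pigouvian tax equals MEC at x*: 4.12 + 1.02×25.9871 = 30.6268.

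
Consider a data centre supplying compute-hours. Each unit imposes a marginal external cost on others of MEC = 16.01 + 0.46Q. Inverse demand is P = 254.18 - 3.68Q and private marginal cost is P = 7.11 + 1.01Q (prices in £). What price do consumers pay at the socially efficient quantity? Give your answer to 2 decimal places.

Social marginal cost = private MC + MEC = 23.12 + 1.47Q.
Set SMC = demand: 23.12 + 1.47Q = 254.18 - 3.68Q → Q* = 44.8660.
Consumer price on the demand curve at Q*: 254.18 − 3.68×44.8660 = 89.0731.

P = £89.07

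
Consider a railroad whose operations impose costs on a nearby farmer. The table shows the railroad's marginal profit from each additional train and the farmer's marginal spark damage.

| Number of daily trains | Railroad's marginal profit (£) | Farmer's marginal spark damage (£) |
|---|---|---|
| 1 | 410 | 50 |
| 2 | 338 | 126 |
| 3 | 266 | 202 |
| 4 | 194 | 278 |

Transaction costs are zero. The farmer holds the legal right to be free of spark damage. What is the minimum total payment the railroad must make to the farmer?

Efficient level: marginal profit ≥ marginal spark damage through level 3, so k* = 3.
With the farmer holding the right, the railroad must at least compensate total damage at k*: 50 + 126 + 202 = 378.

£378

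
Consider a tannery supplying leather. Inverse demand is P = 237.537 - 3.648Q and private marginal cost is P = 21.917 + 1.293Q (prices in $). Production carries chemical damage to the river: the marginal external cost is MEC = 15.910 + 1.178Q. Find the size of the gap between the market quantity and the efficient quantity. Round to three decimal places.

Market equilibrium (private): 21.917 + 1.293Q = 237.537 - 3.648Q → Q_m = 43.6389.
Social marginal cost = private MC + MEC = 37.827 + 2.471Q.
Set SMC = demand: 37.827 + 2.471Q = 237.537 - 3.648Q → Q* = 32.6377.
Gap = |43.6389 − 32.6377| = 11.0012.

11.001 units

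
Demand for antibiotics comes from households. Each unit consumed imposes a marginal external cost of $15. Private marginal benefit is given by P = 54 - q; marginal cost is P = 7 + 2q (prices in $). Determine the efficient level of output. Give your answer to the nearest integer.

Social marginal benefit = demand − MEC = 39 - q.
Set SMB = MC: 39 - q = 7 + 2q → q* = 10.6667.

q* = 11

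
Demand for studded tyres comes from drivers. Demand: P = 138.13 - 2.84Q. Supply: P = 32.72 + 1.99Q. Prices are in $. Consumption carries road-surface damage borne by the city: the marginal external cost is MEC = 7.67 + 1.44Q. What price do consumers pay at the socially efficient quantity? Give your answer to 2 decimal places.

P = $93.86

Social marginal benefit = demand − MEC = 130.46 - 4.28Q.
Set SMB = MC: 130.46 - 4.28Q = 32.72 + 1.99Q → Q* = 15.5885.
Consumer price on the demand curve at Q*: 138.13 − 2.84×15.5885 = 93.8587.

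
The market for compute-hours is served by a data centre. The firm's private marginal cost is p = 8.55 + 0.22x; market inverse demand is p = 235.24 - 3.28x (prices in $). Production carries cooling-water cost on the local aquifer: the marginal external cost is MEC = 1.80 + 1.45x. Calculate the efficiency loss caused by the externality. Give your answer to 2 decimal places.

DWL = $925.38

Market equilibrium (private): 8.55 + 0.22x = 235.24 - 3.28x → x_m = 64.7686.
Social marginal cost = private MC + MEC = 10.35 + 1.67x.
Set SMC = demand: 10.35 + 1.67x = 235.24 - 3.28x → x* = 45.4323.
Height of the DWL triangle at x_m is SMC(x_m) − demand(x_m) = MEC(x_m) = 95.7144.
DWL = ½ × 19.3363 × 95.7144 = 925.3812.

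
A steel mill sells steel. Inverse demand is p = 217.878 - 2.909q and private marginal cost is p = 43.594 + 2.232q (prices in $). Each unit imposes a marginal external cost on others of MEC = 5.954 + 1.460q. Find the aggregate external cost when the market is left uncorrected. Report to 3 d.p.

Market equilibrium (private): 43.594 + 2.232q = 217.878 - 2.909q → q_m = 33.9008.
Total external cost = ∫₀^{q_m} (5.954 + 1.460q) dq = 5.954×33.9008 + ½×1.460×33.9008² = 1040.8083.

$1040.808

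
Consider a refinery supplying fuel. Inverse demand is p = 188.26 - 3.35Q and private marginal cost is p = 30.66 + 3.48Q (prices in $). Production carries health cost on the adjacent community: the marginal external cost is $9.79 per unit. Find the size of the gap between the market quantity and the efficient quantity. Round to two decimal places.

1.43 units

Market equilibrium (private): 30.66 + 3.48Q = 188.26 - 3.35Q → Q_m = 23.0747.
Social marginal cost = private MC + MEC = 40.45 + 3.48Q.
Set SMC = demand: 40.45 + 3.48Q = 188.26 - 3.35Q → Q* = 21.6413.
Gap = |23.0747 − 21.6413| = 1.4334.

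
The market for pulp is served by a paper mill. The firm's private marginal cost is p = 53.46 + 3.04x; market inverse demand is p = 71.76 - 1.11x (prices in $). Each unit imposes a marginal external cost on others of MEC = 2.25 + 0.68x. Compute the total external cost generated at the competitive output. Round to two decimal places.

Market equilibrium (private): 53.46 + 3.04x = 71.76 - 1.11x → x_m = 4.4096.
Total external cost = ∫₀^{x_m} (2.25 + 0.68x) dx = 2.25×4.4096 + ½×0.68×4.4096² = 16.5328.

$16.53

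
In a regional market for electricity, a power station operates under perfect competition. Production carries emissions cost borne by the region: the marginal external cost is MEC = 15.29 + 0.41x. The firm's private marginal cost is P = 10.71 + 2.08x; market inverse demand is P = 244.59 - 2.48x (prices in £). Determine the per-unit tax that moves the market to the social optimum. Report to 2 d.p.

tax = £33.32 per unit

Social marginal cost = private MC + MEC = 26.00 + 2.49x.
Set SMC = demand: 26.00 + 2.49x = 244.59 - 2.48x → x* = 43.9819.
The Pigouvian tax equals MEC at x*: 15.29 + 0.41×43.9819 = 33.3226.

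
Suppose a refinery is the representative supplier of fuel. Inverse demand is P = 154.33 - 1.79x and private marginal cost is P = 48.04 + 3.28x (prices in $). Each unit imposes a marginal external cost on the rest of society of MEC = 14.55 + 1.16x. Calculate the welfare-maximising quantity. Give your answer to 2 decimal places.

Social marginal cost = private MC + MEC = 62.59 + 4.44x.
Set SMC = demand: 62.59 + 4.44x = 154.33 - 1.79x → x* = 14.7255.

x* = 14.73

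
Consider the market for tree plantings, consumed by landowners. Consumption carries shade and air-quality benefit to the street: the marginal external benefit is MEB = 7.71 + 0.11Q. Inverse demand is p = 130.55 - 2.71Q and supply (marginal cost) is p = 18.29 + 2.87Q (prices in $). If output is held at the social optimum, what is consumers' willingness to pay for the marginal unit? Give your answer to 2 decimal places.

Social marginal benefit = demand + MEB = 138.26 - 2.60Q.
Set SMB = MC: 138.26 - 2.60Q = 18.29 + 2.87Q → Q* = 21.9324.
Consumer price on the demand curve at Q*: 130.55 − 2.71×21.9324 = 71.1132.

P = $71.11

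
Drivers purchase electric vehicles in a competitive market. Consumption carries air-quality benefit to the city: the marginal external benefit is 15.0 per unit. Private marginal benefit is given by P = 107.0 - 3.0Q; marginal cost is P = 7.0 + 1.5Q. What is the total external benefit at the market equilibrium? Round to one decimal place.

Market equilibrium (private): 7.0 + 1.5Q = 107.0 - 3.0Q → Q_m = 22.2222.
Total external benefit = MEB × Q_m = 15.0 × 22.2222 = 333.3330.

333.3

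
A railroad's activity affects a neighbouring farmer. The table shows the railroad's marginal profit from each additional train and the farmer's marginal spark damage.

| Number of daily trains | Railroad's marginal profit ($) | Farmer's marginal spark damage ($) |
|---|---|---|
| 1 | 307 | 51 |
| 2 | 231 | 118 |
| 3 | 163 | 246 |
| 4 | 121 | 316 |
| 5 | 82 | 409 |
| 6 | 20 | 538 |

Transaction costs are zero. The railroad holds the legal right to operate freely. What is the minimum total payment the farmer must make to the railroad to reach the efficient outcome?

Left alone the railroad would choose level 6 (marginal profit stays positive).
Efficient level: k* = 2 (marginal profit ≥ marginal spark damage through 2).
The farmer must at least cover the railroad's forgone profit from cutting 6→2: 163 + 121 + 82 + 20 = 386.

$386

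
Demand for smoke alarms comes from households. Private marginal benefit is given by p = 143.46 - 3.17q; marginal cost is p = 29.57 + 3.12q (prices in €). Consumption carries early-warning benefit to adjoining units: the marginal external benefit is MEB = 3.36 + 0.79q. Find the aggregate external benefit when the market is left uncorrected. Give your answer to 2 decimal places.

€190.34

Market equilibrium (private): 29.57 + 3.12q = 143.46 - 3.17q → q_m = 18.1065.
Total external benefit = ∫₀^{q_m} (3.36 + 0.79q) dq = 3.36×18.1065 + ½×0.79×18.1065² = 190.3368.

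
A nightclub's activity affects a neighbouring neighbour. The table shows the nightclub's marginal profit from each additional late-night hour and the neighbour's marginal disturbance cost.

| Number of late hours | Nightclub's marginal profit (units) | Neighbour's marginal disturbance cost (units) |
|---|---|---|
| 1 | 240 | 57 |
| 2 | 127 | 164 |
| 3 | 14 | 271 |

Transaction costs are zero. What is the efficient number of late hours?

1

Bargaining reaches the level where marginal profit last exceeds marginal disturbance cost.
That holds through level 1 (240 ≥ 57) but not at 2 (127 < 164).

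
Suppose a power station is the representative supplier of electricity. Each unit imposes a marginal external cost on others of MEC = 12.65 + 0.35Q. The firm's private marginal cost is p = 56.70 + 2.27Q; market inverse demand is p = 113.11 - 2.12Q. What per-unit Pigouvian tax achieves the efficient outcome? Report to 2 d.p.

tax = 15.88 per unit

Social marginal cost = private MC + MEC = 69.35 + 2.62Q.
Set SMC = demand: 69.35 + 2.62Q = 113.11 - 2.12Q → Q* = 9.2321.
The Pigouvian tax equals MEC at Q*: 12.65 + 0.35×9.2321 = 15.8812.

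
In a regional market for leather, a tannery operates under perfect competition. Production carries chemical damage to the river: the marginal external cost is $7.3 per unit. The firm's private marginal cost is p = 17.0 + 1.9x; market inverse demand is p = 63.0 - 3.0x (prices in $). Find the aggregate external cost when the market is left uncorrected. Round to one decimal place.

$68.5

Market equilibrium (private): 17.0 + 1.9x = 63.0 - 3.0x → x_m = 9.3878.
Total external cost = MEC × x_m = 7.3 × 9.3878 = 68.5309.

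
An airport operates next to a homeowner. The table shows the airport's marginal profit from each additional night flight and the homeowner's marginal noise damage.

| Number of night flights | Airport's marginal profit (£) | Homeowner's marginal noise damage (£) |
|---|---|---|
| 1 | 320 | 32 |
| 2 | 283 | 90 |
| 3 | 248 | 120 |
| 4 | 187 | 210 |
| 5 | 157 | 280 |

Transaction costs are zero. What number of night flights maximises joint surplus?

Bargaining reaches the level where marginal profit last exceeds marginal noise damage.
That holds through level 3 (248 ≥ 120) but not at 4 (187 < 210).

3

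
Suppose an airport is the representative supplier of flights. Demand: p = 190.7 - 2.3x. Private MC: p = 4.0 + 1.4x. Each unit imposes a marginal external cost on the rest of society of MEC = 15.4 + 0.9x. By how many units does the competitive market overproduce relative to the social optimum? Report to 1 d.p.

13.2 units

Market equilibrium (private): 4.0 + 1.4x = 190.7 - 2.3x → x_m = 50.4595.
Social marginal cost = private MC + MEC = 19.4 + 2.3x.
Set SMC = demand: 19.4 + 2.3x = 190.7 - 2.3x → x* = 37.2391.
Gap = |50.4595 − 37.2391| = 13.2204.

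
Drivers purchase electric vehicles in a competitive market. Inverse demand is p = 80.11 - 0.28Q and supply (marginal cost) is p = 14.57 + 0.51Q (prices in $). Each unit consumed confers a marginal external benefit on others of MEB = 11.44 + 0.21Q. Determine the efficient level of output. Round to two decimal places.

Social marginal benefit = demand + MEB = 91.55 - 0.07Q.
Set SMB = MC: 91.55 - 0.07Q = 14.57 + 0.51Q → Q* = 132.7241.

Q* = 132.72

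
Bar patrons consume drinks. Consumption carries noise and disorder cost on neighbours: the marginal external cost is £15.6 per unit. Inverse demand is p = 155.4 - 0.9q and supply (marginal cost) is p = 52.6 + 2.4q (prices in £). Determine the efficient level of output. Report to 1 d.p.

q* = 26.4

Social marginal benefit = demand − MEC = 139.8 - 0.9q.
Set SMB = MC: 139.8 - 0.9q = 52.6 + 2.4q → q* = 26.4242.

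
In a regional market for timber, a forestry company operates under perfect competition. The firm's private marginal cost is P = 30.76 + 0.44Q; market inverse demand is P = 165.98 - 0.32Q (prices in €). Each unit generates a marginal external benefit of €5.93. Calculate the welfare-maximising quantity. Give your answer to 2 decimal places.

Social marginal cost = private MC − MEB = 24.83 + 0.44Q.
Set SMC = demand: 24.83 + 0.44Q = 165.98 - 0.32Q → Q* = 185.7237.

Q* = 185.72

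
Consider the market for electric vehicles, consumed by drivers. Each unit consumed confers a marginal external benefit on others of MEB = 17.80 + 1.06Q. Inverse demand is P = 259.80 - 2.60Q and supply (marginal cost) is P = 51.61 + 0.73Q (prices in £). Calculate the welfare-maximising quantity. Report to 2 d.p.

Q* = 99.56

Social marginal benefit = demand + MEB = 277.60 - 1.54Q.
Set SMB = MC: 277.60 - 1.54Q = 51.61 + 0.73Q → Q* = 99.5551.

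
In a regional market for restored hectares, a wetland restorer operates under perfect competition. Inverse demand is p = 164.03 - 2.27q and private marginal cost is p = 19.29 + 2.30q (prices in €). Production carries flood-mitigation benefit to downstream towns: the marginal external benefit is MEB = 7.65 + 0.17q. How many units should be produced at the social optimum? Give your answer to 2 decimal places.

q* = 34.63

Social marginal cost = private MC − MEB = 11.64 + 2.13q.
Set SMC = demand: 11.64 + 2.13q = 164.03 - 2.27q → q* = 34.6341.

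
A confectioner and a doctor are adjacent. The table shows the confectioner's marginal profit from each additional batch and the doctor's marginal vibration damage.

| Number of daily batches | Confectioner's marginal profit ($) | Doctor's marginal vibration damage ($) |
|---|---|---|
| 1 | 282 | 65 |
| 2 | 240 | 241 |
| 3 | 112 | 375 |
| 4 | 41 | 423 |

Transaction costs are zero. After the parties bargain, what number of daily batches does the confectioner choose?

Bargaining reaches the level where marginal profit last exceeds marginal vibration damage.
That holds through level 1 (282 ≥ 65) but not at 2 (240 < 241).

1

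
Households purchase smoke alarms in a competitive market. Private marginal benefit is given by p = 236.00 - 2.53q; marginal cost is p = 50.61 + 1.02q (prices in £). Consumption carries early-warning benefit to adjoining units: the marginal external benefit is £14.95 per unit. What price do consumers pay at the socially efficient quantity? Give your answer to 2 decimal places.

P = £93.22

Social marginal benefit = demand + MEB = 250.95 - 2.53q.
Set SMB = MC: 250.95 - 2.53q = 50.61 + 1.02q → q* = 56.4338.
Consumer price on the demand curve at q*: 236.00 − 2.53×56.4338 = 93.2225.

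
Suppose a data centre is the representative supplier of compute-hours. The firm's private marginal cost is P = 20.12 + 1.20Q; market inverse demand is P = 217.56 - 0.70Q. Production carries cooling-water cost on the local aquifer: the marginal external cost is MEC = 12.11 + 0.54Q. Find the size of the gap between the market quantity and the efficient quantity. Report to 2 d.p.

27.96 units

Market equilibrium (private): 20.12 + 1.20Q = 217.56 - 0.70Q → Q_m = 103.9158.
Social marginal cost = private MC + MEC = 32.23 + 1.74Q.
Set SMC = demand: 32.23 + 1.74Q = 217.56 - 0.70Q → Q* = 75.9549.
Gap = |103.9158 − 75.9549| = 27.9609.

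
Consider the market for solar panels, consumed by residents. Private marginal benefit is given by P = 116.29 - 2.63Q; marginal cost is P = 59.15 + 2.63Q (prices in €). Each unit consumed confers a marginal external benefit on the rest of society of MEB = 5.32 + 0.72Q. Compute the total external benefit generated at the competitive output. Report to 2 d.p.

€100.27

Market equilibrium (private): 59.15 + 2.63Q = 116.29 - 2.63Q → Q_m = 10.8631.
Total external benefit = ∫₀^{Q_m} (5.32 + 0.72Q) dQ = 5.32×10.8631 + ½×0.72×10.8631² = 100.2742.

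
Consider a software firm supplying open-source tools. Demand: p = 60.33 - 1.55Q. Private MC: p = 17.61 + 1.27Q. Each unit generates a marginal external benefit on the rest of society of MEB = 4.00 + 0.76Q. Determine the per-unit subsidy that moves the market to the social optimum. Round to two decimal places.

Social marginal cost = private MC − MEB = 13.61 + 0.51Q.
Set SMC = demand: 13.61 + 0.51Q = 60.33 - 1.55Q → Q* = 22.6796.
The Pigouvian subsidy equals MEB at Q*: 4.00 + 0.76×22.6796 = 21.2365.

subsidy = 21.24 per unit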